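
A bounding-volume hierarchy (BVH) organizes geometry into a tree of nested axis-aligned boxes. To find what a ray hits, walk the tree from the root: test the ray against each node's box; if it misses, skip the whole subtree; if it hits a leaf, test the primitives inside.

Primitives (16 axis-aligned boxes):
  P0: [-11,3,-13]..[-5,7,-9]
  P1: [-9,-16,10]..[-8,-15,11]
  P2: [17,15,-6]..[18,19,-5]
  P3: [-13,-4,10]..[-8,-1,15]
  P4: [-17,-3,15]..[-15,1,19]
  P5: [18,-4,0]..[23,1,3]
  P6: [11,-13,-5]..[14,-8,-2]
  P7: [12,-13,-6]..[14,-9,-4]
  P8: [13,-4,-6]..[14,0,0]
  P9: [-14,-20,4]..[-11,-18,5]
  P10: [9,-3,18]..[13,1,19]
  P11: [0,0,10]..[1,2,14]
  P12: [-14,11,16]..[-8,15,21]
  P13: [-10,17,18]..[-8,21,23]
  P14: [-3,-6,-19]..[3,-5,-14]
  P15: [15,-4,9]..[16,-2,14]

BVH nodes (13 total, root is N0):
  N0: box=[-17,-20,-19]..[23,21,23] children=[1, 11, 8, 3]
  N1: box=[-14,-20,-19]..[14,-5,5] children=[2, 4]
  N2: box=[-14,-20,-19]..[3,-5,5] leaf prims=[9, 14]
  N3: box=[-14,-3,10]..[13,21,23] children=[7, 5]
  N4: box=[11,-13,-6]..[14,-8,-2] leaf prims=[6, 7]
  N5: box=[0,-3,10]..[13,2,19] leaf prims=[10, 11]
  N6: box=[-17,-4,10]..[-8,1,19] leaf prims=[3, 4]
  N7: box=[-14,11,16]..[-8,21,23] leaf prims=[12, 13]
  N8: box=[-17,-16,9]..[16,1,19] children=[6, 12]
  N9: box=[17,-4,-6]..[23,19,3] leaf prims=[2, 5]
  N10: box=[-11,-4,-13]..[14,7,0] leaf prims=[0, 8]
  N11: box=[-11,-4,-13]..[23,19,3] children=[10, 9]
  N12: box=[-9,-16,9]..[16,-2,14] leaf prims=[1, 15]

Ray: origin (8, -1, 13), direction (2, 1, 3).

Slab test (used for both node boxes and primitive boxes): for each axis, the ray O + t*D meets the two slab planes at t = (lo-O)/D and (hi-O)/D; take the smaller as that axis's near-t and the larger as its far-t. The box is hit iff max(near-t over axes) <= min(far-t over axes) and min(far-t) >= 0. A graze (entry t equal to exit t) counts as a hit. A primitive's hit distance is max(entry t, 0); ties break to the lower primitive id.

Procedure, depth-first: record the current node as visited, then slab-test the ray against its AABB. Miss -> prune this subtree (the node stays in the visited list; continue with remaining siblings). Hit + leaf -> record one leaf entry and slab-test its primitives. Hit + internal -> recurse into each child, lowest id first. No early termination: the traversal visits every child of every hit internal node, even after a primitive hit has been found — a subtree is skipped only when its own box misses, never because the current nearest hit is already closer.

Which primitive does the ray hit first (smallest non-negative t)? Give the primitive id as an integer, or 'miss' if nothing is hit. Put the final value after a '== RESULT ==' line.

Trace the traversal:
N0 x:[-25/2,15/2] y:[-19,22] z:[-32/3,10/3] -> hit [-32/3,10/3], descend [1, 3, 8, 11]
  N1 x:[-11,3] y:[-19,-4] z:[-32/3,-8/3] -> miss, prune
  N3 x:[-11,5/2] y:[-2,22] z:[-1,10/3] -> hit [-1,5/2], descend [5, 7]
    N5 x:[-4,5/2] y:[-2,3] z:[-1,2] -> hit [-1,2] leaf, test {P10@t=5/3, P11(miss)}
    N7 x:[-11,-8] y:[12,22] z:[1,10/3] -> miss, prune
  N8 x:[-25/2,4] y:[-15,2] z:[-4/3,2] -> hit [-4/3,2], descend [6, 12]
    N6 x:[-25/2,-8] y:[-3,2] z:[-1,2] -> miss, prune
    N12 x:[-17/2,4] y:[-15,-1] z:[-4/3,1/3] -> miss, prune
  N11 x:[-19/2,15/2] y:[-3,20] z:[-26/3,-10/3] -> miss, prune

Visited [0, 1, 3, 5, 7, 8, 6, 12, 11]. Tests: 9 box, 1 leaf. Nearest: P10.

== RESULT ==
10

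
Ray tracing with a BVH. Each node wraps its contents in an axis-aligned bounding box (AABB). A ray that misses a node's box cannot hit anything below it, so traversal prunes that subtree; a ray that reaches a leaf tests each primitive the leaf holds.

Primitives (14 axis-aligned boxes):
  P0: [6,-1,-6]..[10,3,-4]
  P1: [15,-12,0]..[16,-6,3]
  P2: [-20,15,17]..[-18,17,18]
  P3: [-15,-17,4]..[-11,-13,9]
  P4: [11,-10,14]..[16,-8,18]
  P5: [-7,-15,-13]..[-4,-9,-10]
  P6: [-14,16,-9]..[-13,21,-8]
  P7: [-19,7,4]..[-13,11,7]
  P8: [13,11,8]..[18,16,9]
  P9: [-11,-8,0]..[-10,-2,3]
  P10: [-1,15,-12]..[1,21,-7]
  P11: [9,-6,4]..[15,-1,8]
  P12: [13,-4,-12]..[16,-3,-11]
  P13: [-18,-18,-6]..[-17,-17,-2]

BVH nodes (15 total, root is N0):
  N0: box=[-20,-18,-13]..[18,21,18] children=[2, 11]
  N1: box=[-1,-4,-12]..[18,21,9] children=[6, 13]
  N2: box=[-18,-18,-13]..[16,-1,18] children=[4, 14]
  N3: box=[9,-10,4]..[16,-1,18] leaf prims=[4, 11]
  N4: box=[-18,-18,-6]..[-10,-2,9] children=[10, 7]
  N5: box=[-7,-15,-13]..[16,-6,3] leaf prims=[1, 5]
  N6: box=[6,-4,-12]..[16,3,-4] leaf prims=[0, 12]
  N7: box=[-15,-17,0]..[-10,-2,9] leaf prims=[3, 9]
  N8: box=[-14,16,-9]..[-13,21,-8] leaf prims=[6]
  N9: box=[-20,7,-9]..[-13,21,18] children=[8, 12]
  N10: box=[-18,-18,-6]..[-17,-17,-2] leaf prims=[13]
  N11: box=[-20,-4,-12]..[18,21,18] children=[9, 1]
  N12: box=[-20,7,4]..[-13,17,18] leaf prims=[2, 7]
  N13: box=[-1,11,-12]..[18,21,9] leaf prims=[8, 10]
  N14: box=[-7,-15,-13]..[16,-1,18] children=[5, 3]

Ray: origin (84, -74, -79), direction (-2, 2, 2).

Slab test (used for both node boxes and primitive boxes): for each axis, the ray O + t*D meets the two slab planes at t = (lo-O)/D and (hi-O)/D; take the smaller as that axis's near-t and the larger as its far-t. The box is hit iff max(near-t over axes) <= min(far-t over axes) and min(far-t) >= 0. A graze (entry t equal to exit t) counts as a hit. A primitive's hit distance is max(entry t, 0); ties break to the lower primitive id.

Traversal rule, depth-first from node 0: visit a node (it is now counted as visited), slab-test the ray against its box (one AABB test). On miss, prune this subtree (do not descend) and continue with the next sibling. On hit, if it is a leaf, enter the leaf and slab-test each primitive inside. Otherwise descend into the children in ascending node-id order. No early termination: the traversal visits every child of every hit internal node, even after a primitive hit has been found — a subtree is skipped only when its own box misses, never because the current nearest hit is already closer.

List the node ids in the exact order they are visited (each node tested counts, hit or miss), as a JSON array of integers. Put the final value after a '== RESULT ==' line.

Walk:
N0 x:[33,52] y:[28,95/2] z:[33,97/2] -> hit [33,95/2], descend [2, 11]
  N2 x:[34,51] y:[28,73/2] z:[33,97/2] -> hit [34,73/2], descend [4, 14]
    N4 x:[47,51] y:[28,36] z:[73/2,44] -> miss, prune
    N14 x:[34,91/2] y:[59/2,73/2] z:[33,97/2] -> hit [34,73/2], descend [3, 5]
      N3 x:[34,75/2] y:[32,73/2] z:[83/2,97/2] -> miss, prune
      N5 x:[34,91/2] y:[59/2,34] z:[33,41] -> hit [34,34] leaf, test {P1(miss), P5(miss)}
  N11 x:[33,52] y:[35,95/2] z:[67/2,97/2] -> hit [35,95/2], descend [1, 9]
    N1 x:[33,85/2] y:[35,95/2] z:[67/2,44] -> hit [35,85/2], descend [6, 13]
      N6 x:[34,39] y:[35,77/2] z:[67/2,75/2] -> hit [35,75/2] leaf, test {P0@t=37, P12(miss)}
      N13 x:[33,85/2] y:[85/2,95/2] z:[67/2,44] -> hit [85/2,85/2] leaf, test {P8(miss), P10(miss)}
    N9 x:[97/2,52] y:[81/2,95/2] z:[35,97/2] -> miss, prune

11 AABB tests over nodes [0, 2, 4, 14, 3, 5, 11, 1, 6, 13, 9]; 3 leaves entered; closest P0.

== RESULT ==
[0, 2, 4, 14, 3, 5, 11, 1, 6, 13, 9]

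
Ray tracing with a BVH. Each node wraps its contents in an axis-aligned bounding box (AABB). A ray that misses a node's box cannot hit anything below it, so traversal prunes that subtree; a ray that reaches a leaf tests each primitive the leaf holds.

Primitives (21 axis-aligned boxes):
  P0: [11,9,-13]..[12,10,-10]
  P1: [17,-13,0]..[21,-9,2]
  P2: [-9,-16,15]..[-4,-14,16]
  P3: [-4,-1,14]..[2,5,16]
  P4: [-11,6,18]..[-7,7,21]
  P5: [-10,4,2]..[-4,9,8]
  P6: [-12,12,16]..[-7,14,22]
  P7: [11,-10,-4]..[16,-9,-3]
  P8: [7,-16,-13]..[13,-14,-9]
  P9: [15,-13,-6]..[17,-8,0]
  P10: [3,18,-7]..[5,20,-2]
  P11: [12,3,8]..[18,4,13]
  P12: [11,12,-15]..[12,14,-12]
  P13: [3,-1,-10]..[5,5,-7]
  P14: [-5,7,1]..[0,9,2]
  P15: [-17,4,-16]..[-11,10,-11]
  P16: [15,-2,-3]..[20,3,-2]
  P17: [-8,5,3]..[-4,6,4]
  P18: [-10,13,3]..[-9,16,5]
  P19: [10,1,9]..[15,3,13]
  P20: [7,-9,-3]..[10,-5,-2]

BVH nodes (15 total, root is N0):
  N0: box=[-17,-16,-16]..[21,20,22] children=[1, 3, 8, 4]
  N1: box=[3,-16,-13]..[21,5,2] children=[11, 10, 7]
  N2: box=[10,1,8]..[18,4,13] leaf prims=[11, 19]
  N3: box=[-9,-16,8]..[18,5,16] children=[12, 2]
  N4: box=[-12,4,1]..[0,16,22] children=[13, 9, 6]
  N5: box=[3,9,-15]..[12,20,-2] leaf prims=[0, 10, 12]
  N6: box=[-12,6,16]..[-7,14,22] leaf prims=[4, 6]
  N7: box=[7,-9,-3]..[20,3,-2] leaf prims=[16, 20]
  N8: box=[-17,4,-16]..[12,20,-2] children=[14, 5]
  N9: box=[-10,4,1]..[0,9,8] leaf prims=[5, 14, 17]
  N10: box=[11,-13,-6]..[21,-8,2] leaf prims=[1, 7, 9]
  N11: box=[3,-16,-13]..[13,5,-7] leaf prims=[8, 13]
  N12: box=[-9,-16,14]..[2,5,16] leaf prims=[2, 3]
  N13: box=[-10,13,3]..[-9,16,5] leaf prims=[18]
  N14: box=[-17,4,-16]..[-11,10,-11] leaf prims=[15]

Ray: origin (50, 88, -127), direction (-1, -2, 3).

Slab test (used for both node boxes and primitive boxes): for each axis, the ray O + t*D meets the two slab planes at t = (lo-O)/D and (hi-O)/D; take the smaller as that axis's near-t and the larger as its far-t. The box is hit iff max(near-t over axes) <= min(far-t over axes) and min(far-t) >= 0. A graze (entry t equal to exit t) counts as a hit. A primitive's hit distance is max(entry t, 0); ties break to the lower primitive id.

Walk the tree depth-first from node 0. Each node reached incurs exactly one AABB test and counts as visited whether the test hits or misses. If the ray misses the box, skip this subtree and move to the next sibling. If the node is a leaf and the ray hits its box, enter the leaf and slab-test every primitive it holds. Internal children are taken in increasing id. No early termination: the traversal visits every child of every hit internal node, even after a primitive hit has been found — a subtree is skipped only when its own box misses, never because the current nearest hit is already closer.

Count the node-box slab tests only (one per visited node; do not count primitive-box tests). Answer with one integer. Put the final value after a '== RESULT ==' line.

Trace the traversal:
N0 x:[29,67] y:[34,52] z:[37,149/3] -> hit [37,149/3], descend [1, 3, 4, 8]
  N1 x:[29,47] y:[83/2,52] z:[38,43] -> hit [83/2,43], descend [7, 10, 11]
    N7 x:[30,43] y:[85/2,97/2] z:[124/3,125/3] -> miss, prune
    N10 x:[29,39] y:[48,101/2] z:[121/3,43] -> miss, prune
    N11 x:[37,47] y:[83/2,52] z:[38,40] -> miss, prune
  N3 x:[32,59] y:[83/2,52] z:[45,143/3] -> hit [45,143/3], descend [2, 12]
    N2 x:[32,40] y:[42,87/2] z:[45,140/3] -> miss, prune
    N12 x:[48,59] y:[83/2,52] z:[47,143/3] -> miss, prune
  N4 x:[50,62] y:[36,42] z:[128/3,149/3] -> miss, prune
  N8 x:[38,67] y:[34,42] z:[37,125/3] -> hit [38,125/3], descend [5, 14]
    N5 x:[38,47] y:[34,79/2] z:[112/3,125/3] -> hit [38,79/2] leaf, test {P0@t=39, P10(miss), P12@t=38}
    N14 x:[61,67] y:[39,42] z:[37,116/3] -> miss, prune

Visited [0, 1, 7, 10, 11, 3, 2, 12, 4, 8, 5, 14]. Tests: 12 box, 1 leaf. Nearest: P12.

== RESULT ==
12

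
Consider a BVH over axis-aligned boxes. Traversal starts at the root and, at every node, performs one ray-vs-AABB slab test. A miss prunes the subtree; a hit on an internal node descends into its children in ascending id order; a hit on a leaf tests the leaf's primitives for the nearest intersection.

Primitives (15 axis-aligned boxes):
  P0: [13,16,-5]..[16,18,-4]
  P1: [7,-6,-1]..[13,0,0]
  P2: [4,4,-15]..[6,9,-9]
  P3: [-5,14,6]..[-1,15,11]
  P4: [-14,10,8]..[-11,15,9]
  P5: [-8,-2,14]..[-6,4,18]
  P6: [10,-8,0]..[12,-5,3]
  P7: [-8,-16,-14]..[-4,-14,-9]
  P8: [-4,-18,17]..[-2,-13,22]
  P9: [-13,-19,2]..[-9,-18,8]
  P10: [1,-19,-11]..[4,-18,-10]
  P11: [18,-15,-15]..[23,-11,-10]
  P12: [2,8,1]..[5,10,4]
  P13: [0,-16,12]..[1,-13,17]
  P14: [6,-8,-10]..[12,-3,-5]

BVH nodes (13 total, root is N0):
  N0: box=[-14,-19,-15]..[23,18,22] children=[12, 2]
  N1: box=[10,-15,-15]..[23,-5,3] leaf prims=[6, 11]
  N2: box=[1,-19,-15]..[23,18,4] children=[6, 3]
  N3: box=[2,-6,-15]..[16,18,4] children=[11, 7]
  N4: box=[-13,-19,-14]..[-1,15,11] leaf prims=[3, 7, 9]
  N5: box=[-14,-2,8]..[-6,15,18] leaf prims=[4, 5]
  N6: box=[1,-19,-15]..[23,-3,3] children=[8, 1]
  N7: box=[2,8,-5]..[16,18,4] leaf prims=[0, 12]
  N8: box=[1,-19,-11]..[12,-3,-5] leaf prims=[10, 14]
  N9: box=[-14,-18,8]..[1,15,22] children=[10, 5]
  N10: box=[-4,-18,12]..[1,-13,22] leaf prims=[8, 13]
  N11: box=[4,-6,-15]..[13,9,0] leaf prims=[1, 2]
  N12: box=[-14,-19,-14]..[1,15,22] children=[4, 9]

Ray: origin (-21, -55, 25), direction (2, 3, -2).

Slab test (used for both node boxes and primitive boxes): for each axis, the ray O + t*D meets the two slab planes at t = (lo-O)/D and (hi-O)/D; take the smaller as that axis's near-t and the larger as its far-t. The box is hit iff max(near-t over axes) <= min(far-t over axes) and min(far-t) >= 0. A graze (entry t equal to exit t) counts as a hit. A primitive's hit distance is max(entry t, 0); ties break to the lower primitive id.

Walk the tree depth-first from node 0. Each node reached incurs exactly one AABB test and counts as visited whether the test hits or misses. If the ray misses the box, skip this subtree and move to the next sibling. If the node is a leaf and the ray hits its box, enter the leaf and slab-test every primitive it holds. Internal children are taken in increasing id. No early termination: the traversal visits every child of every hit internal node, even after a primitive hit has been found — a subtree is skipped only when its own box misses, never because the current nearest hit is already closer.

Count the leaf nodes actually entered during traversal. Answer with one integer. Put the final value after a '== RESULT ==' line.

Traverse from the root:
N0 x:[7/2,22] y:[12,73/3] z:[3/2,20] -> hit [12,20], descend [2, 12]
  N2 x:[11,22] y:[12,73/3] z:[21/2,20] -> hit [12,20], descend [3, 6]
    N3 x:[23/2,37/2] y:[49/3,73/3] z:[21/2,20] -> hit [49/3,37/2], descend [7, 11]
      N7 x:[23/2,37/2] y:[21,73/3] z:[21/2,15] -> miss, prune
      N11 x:[25/2,17] y:[49/3,64/3] z:[25/2,20] -> hit [49/3,17] leaf, test {P1(miss), P2(miss)}
    N6 x:[11,22] y:[12,52/3] z:[11,20] -> hit [12,52/3], descend [1, 8]
      N1 x:[31/2,22] y:[40/3,50/3] z:[11,20] -> hit [31/2,50/3] leaf, test {P6(miss), P11(miss)}
      N8 x:[11,33/2] y:[12,52/3] z:[15,18] -> hit [15,33/2] leaf, test {P10(miss), P14@t=47/3}
  N12 x:[7/2,11] y:[12,70/3] z:[3/2,39/2] -> miss, prune

Summary -> nodes [0, 2, 3, 7, 11, 6, 1, 8, 12]; box-tests=9; leaf-entries=3; first=P14

== RESULT ==
3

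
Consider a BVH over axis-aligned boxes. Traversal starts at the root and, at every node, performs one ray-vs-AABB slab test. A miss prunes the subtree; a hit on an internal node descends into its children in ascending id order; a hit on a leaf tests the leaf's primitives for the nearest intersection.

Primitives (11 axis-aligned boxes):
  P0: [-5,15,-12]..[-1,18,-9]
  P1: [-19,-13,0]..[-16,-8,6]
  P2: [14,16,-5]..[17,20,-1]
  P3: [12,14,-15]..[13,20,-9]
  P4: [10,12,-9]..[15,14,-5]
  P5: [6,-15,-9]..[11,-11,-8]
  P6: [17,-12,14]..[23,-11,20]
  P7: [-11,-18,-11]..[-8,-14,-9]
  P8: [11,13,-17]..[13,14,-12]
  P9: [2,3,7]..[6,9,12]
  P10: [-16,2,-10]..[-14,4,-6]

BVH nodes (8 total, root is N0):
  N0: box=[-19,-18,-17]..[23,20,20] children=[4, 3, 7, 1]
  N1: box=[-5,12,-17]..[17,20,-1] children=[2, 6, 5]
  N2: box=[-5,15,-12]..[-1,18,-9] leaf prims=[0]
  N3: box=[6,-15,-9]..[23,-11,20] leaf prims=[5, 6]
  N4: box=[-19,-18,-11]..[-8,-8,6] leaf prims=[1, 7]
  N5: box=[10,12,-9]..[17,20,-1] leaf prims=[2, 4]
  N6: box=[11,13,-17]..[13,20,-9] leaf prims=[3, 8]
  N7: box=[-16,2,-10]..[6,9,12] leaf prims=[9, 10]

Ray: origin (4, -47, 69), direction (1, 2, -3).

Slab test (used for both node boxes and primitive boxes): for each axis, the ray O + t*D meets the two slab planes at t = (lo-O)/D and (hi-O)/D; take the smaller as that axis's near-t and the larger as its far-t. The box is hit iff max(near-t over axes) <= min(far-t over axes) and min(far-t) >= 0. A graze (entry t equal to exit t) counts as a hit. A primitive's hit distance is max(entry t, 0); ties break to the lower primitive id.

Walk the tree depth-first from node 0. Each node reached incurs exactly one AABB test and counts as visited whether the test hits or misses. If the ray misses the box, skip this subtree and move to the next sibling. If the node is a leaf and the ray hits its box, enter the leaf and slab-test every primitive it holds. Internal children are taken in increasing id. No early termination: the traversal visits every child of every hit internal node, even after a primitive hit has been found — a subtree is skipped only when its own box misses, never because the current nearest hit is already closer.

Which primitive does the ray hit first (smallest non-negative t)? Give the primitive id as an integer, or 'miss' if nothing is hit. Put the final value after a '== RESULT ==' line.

Traverse from the root:
N0 x:[-23,19] y:[29/2,67/2] z:[49/3,86/3] -> hit [49/3,19], descend [1, 3, 4, 7]
  N1 x:[-9,13] y:[59/2,67/2] z:[70/3,86/3] -> miss, prune
  N3 x:[2,19] y:[16,18] z:[49/3,26] -> hit [49/3,18] leaf, test {P5(miss), P6@t=35/2}
  N4 x:[-23,-12] y:[29/2,39/2] z:[21,80/3] -> miss, prune
  N7 x:[-20,2] y:[49/2,28] z:[19,79/3] -> miss, prune

order=[0, 1, 3, 4, 7]  |boxes|=5  |leaves|=1  hit=P6

== RESULT ==
6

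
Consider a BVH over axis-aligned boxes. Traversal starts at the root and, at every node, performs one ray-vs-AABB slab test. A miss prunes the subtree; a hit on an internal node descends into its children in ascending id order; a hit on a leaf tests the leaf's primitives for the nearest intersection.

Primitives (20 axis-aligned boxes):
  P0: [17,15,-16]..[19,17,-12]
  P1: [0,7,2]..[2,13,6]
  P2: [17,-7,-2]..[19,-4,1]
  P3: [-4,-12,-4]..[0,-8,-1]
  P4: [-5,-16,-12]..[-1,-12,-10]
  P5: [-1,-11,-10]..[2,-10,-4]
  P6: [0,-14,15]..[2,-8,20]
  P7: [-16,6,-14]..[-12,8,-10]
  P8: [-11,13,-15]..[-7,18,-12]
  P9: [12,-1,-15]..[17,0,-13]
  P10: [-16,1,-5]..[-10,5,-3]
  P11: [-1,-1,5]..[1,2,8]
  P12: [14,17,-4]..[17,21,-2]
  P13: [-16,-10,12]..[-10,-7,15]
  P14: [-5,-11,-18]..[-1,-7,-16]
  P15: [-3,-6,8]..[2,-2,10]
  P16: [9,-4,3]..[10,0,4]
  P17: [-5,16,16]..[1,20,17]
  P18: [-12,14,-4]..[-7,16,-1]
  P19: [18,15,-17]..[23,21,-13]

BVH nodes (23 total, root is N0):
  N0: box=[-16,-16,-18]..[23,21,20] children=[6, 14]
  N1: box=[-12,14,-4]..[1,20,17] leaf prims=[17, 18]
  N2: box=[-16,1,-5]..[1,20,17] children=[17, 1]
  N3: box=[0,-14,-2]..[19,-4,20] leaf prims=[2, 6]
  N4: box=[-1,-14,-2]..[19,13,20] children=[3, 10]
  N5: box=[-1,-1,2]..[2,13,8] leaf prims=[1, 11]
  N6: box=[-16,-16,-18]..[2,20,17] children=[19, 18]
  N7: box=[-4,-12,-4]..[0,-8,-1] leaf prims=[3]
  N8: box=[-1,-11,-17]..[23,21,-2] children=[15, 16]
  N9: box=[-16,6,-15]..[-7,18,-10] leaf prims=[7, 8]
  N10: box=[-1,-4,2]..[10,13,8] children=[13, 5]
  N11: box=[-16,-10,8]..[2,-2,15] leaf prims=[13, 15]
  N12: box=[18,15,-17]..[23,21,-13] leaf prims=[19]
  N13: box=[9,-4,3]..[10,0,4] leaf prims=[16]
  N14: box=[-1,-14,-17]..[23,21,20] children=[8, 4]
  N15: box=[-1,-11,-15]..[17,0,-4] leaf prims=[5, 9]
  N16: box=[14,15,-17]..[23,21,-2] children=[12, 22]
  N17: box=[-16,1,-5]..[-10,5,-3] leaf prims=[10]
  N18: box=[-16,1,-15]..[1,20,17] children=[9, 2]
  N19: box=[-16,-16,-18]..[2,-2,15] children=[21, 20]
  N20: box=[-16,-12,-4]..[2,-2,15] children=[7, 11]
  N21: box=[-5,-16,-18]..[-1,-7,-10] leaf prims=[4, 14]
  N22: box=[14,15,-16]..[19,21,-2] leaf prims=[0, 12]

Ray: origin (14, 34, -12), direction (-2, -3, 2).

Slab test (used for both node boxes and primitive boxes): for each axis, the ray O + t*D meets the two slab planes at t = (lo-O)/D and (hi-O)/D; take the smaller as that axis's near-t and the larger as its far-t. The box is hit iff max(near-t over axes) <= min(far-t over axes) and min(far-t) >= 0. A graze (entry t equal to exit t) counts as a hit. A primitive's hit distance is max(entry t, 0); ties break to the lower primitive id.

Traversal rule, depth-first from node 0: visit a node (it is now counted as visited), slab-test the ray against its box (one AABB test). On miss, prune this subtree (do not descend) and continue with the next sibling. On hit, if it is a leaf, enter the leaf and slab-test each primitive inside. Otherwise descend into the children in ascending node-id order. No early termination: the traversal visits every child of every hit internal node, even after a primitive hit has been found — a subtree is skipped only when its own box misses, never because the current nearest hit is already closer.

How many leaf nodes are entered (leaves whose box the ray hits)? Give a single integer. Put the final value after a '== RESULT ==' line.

Trace the traversal:
N0 x:[-9/2,15] y:[13/3,50/3] z:[-3,16] -> hit [13/3,15], descend [6, 14]
  N6 x:[6,15] y:[14/3,50/3] z:[-3,29/2] -> hit [6,29/2], descend [18, 19]
    N18 x:[13/2,15] y:[14/3,11] z:[-3/2,29/2] -> hit [13/2,11], descend [2, 9]
      N2 x:[13/2,15] y:[14/3,11] z:[7/2,29/2] -> hit [13/2,11], descend [1, 17]
        N1 x:[13/2,13] y:[14/3,20/3] z:[4,29/2] -> hit [13/2,20/3] leaf, test {P17(miss), P18(miss)}
        N17 x:[12,15] y:[29/3,11] z:[7/2,9/2] -> miss, prune
      N9 x:[21/2,15] y:[16/3,28/3] z:[-3/2,1] -> miss, prune
    N19 x:[6,15] y:[12,50/3] z:[-3,27/2] -> hit [12,27/2], descend [20, 21]
      N20 x:[6,15] y:[12,46/3] z:[4,27/2] -> hit [12,27/2], descend [7, 11]
        N7 x:[7,9] y:[14,46/3] z:[4,11/2] -> miss, prune
        N11 x:[6,15] y:[12,44/3] z:[10,27/2] -> hit [12,27/2] leaf, test {P13(miss), P15(miss)}
      N21 x:[15/2,19/2] y:[41/3,50/3] z:[-3,1] -> miss, prune
  N14 x:[-9/2,15/2] y:[13/3,16] z:[-5/2,16] -> hit [13/3,15/2], descend [4, 8]
    N4 x:[-5/2,15/2] y:[7,16] z:[5,16] -> hit [7,15/2], descend [3, 10]
      N3 x:[-5/2,7] y:[38/3,16] z:[5,16] -> miss, prune
      N10 x:[2,15/2] y:[7,38/3] z:[7,10] -> hit [7,15/2], descend [5, 13]
        N5 x:[6,15/2] y:[7,35/3] z:[7,10] -> hit [7,15/2] leaf, test {P1@t=7, P11(miss)}
        N13 x:[2,5/2] y:[34/3,38/3] z:[15/2,8] -> miss, prune
    N8 x:[-9/2,15/2] y:[13/3,15] z:[-5/2,5] -> hit [13/3,5], descend [15, 16]
      N15 x:[-3/2,15/2] y:[34/3,15] z:[-3/2,4] -> miss, prune
      N16 x:[-9/2,0] y:[13/3,19/3] z:[-5/2,5] -> miss, prune

Summary -> nodes [0, 6, 18, 2, 1, 17, 9, 19, 20, 7, 11, 21, 14, 4, 3, 10, 5, 13, 8, 15, 16]; box-tests=21; leaf-entries=3; first=P1

== RESULT ==
3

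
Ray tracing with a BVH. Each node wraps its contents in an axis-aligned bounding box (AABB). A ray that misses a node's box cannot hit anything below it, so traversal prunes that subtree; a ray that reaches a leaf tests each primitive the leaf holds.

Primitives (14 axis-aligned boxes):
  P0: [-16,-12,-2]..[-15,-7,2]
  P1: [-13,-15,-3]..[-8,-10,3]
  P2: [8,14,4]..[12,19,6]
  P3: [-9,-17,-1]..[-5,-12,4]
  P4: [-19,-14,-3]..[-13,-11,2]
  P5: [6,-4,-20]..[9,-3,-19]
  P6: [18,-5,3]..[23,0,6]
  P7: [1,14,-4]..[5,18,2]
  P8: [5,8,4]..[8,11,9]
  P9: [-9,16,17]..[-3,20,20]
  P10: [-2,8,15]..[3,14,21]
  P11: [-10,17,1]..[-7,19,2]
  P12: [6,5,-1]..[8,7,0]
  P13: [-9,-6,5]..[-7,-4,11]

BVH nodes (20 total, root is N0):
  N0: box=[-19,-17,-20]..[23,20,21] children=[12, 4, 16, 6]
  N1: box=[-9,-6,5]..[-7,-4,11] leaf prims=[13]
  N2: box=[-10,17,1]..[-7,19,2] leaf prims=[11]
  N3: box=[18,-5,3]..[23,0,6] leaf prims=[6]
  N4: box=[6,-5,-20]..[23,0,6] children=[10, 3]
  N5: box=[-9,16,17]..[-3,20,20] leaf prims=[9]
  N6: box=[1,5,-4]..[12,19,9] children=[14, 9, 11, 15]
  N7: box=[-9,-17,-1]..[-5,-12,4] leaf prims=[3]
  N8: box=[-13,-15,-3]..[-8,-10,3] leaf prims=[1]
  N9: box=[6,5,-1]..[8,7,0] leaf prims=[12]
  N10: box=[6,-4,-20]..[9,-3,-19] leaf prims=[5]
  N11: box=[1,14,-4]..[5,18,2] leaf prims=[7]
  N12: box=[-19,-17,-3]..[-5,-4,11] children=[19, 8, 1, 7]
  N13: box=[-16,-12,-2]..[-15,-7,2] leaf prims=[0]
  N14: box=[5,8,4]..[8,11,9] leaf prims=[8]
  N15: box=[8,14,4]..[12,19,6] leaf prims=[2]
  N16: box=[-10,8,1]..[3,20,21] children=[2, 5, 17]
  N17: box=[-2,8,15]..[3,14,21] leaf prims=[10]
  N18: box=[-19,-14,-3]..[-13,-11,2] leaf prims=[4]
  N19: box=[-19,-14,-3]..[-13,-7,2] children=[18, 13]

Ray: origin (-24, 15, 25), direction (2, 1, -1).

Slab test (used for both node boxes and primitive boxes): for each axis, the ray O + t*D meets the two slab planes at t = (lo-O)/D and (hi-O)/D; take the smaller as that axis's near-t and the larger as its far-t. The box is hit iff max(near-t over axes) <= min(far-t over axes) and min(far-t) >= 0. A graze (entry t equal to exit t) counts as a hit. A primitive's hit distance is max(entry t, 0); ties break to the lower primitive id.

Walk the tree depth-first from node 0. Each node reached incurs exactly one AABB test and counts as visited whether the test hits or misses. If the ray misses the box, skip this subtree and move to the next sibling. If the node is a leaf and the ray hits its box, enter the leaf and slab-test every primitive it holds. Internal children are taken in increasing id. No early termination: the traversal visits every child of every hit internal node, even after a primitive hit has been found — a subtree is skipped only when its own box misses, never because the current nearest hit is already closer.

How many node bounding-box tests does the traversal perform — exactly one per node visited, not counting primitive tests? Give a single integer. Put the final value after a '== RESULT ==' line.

Trace the traversal:
N0 x:[5/2,47/2] y:[-32,5] z:[4,45] -> hit [4,5], descend [4, 6, 12, 16]
  N4 x:[15,47/2] y:[-20,-15] z:[19,45] -> miss, prune
  N6 x:[25/2,18] y:[-10,4] z:[16,29] -> miss, prune
  N12 x:[5/2,19/2] y:[-32,-19] z:[14,28] -> miss, prune
  N16 x:[7,27/2] y:[-7,5] z:[4,24] -> miss, prune

Summary -> nodes [0, 4, 6, 12, 16]; box-tests=5; leaf-entries=0; first=miss

== RESULT ==
5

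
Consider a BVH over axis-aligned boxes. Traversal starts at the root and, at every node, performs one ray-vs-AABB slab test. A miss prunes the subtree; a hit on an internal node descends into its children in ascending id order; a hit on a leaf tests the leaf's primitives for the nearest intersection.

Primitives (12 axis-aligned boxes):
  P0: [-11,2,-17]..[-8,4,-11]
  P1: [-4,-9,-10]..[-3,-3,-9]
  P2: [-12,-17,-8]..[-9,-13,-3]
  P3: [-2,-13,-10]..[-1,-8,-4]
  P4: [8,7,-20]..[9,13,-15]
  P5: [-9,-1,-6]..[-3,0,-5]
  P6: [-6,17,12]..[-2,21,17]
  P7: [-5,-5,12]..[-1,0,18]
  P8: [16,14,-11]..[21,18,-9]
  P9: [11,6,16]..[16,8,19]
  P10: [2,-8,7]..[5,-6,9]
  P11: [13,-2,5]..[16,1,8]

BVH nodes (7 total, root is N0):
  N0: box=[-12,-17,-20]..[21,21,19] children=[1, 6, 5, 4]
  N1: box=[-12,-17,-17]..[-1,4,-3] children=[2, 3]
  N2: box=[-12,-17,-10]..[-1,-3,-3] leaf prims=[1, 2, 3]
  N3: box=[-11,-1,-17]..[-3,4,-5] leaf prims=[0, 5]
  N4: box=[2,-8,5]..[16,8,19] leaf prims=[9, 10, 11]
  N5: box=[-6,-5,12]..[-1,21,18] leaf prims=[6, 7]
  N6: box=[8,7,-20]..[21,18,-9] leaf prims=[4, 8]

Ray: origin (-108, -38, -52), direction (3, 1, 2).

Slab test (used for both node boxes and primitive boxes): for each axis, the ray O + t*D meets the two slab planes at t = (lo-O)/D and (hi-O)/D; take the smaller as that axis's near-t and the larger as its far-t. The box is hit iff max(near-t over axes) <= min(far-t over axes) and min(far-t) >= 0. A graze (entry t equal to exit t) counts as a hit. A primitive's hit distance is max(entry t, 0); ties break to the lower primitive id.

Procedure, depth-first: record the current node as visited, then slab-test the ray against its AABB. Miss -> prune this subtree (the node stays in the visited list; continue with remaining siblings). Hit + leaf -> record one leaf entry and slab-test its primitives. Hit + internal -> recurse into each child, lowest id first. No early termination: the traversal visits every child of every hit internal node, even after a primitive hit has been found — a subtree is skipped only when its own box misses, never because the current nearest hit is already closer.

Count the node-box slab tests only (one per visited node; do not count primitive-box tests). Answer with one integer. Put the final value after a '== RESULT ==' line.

Walk:
N0 x:[32,43] y:[21,59] z:[16,71/2] -> hit [32,71/2], descend [1, 4, 5, 6]
  N1 x:[32,107/3] y:[21,42] z:[35/2,49/2] -> miss, prune
  N4 x:[110/3,124/3] y:[30,46] z:[57/2,71/2] -> miss, prune
  N5 x:[34,107/3] y:[33,59] z:[32,35] -> hit [34,35] leaf, test {P6(miss), P7@t=103/3}
  N6 x:[116/3,43] y:[45,56] z:[16,43/2] -> miss, prune

5 AABB tests over nodes [0, 1, 4, 5, 6]; 1 leaf entered; closest P7.

== RESULT ==
5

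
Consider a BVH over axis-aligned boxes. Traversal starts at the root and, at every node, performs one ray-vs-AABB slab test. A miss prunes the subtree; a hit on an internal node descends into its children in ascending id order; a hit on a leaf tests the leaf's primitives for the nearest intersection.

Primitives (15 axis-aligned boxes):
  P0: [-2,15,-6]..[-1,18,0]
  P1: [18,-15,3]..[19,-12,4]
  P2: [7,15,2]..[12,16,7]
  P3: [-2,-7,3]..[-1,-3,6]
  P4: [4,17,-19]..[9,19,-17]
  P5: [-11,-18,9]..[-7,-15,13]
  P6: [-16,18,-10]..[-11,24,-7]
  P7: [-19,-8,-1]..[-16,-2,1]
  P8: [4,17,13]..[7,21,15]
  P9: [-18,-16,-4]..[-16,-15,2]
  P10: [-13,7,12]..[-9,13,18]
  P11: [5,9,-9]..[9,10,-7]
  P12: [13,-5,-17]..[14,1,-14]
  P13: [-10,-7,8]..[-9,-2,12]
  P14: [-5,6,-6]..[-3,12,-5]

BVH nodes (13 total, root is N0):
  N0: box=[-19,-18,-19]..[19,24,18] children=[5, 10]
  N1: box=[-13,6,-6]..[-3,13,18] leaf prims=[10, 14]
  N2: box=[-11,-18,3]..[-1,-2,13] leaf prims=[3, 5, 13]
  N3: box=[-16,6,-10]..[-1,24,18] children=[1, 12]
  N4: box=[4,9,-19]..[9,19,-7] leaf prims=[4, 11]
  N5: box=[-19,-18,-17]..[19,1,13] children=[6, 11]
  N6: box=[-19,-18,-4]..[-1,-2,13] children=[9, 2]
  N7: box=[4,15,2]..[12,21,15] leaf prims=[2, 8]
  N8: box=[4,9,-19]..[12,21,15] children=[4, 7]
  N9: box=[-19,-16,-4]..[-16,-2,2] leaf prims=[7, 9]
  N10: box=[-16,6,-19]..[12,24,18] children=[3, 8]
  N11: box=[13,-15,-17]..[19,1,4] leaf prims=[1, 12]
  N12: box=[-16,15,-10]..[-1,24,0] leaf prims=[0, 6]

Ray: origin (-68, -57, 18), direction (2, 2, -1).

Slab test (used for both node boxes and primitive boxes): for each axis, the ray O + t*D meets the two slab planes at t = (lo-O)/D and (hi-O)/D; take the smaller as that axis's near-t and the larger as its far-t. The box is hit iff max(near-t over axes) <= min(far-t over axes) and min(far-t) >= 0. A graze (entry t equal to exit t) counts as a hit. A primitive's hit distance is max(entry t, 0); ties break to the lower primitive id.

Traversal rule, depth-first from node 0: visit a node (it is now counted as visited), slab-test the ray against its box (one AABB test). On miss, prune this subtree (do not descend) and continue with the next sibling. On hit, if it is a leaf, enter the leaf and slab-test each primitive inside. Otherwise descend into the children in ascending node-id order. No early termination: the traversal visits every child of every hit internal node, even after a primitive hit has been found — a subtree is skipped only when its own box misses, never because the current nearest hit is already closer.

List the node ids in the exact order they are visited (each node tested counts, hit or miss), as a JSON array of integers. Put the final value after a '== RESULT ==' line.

Traverse from the root:
N0 x:[49/2,87/2] y:[39/2,81/2] z:[0,37] -> hit [49/2,37], descend [5, 10]
  N5 x:[49/2,87/2] y:[39/2,29] z:[5,35] -> hit [49/2,29], descend [6, 11]
    N6 x:[49/2,67/2] y:[39/2,55/2] z:[5,22] -> miss, prune
    N11 x:[81/2,87/2] y:[21,29] z:[14,35] -> miss, prune
  N10 x:[26,40] y:[63/2,81/2] z:[0,37] -> hit [63/2,37], descend [3, 8]
    N3 x:[26,67/2] y:[63/2,81/2] z:[0,28] -> miss, prune
    N8 x:[36,40] y:[33,39] z:[3,37] -> hit [36,37], descend [4, 7]
      N4 x:[36,77/2] y:[33,38] z:[25,37] -> hit [36,37] leaf, test {P4@t=37, P11(miss)}
      N7 x:[36,40] y:[36,39] z:[3,16] -> miss, prune

order=[0, 5, 6, 11, 10, 3, 8, 4, 7]  |boxes|=9  |leaves|=1  hit=P4

== RESULT ==
[0, 5, 6, 11, 10, 3, 8, 4, 7]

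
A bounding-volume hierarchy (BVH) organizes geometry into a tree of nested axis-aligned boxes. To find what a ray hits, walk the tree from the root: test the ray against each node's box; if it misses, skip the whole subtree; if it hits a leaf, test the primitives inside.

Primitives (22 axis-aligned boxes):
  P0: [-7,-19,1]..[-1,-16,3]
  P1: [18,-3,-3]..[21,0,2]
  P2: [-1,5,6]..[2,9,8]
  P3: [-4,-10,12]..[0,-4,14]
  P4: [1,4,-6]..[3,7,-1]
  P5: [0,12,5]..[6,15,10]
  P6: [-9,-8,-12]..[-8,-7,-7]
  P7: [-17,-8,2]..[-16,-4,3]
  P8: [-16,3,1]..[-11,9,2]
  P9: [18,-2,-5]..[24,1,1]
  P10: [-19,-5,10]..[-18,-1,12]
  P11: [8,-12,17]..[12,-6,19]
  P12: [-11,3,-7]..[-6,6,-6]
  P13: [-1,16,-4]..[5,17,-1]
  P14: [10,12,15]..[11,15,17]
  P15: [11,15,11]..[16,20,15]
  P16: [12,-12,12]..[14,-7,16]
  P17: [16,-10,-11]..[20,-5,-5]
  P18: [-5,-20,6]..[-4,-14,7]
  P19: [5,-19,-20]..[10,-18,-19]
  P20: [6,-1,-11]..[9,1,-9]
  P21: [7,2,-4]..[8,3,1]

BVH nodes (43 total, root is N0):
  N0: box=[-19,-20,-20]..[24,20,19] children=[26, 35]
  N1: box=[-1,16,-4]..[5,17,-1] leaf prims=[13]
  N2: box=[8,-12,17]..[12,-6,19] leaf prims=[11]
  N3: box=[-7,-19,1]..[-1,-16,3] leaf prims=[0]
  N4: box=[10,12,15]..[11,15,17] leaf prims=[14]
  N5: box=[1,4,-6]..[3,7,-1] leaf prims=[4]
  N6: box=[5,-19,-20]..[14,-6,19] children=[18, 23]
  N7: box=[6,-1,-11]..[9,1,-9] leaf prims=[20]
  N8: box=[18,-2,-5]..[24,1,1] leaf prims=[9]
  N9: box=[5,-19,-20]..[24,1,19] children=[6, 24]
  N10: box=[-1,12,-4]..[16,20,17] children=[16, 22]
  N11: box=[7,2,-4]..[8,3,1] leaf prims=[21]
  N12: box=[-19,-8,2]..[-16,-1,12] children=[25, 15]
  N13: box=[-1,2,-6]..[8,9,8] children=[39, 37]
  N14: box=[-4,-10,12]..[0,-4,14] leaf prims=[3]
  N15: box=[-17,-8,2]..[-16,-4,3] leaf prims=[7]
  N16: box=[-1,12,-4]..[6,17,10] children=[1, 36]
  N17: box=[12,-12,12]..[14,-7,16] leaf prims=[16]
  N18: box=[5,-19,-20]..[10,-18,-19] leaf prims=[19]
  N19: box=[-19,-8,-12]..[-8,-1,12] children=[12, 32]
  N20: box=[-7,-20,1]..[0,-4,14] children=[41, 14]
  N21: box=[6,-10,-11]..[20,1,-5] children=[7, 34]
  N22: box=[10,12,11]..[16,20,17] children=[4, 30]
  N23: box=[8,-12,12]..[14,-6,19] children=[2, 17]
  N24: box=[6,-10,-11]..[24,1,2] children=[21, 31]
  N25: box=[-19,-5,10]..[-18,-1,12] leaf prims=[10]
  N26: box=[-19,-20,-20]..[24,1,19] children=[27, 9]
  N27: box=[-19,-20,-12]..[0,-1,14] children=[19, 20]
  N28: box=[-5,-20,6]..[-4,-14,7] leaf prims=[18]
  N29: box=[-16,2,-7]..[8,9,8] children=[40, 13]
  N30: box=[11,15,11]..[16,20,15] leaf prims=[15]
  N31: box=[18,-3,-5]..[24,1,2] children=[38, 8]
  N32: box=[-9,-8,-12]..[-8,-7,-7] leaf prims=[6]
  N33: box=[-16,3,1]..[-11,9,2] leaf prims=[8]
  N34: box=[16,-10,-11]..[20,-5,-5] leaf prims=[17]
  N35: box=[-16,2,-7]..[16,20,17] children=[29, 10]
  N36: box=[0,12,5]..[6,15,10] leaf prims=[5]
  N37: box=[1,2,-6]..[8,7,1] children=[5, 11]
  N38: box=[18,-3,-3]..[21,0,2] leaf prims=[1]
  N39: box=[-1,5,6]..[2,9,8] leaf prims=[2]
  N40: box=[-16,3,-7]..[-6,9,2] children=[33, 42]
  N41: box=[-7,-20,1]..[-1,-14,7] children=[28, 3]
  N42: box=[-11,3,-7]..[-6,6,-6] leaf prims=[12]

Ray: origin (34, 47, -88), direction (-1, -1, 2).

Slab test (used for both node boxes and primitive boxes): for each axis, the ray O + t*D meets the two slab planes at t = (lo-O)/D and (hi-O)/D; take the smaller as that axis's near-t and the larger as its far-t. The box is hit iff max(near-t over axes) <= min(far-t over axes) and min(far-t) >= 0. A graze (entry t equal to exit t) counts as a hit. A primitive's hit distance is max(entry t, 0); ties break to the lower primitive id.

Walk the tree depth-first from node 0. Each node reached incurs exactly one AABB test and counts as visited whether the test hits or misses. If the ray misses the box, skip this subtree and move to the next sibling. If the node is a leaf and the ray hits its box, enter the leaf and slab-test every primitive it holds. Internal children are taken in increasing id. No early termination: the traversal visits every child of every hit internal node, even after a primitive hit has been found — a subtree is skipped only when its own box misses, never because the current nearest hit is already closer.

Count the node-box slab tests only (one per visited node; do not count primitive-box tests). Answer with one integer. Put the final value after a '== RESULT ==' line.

Trace the traversal:
N0 x:[10,53] y:[27,67] z:[34,107/2] -> hit [34,53], descend [26, 35]
  N26 x:[10,53] y:[46,67] z:[34,107/2] -> hit [46,53], descend [9, 27]
    N9 x:[10,29] y:[46,66] z:[34,107/2] -> miss, prune
    N27 x:[34,53] y:[48,67] z:[38,51] -> hit [48,51], descend [19, 20]
      N19 x:[42,53] y:[48,55] z:[38,50] -> hit [48,50], descend [12, 32]
        N12 x:[50,53] y:[48,55] z:[45,50] -> hit [50,50], descend [15, 25]
          N15 x:[50,51] y:[51,55] z:[45,91/2] -> miss, prune
          N25 x:[52,53] y:[48,52] z:[49,50] -> miss, prune
        N32 x:[42,43] y:[54,55] z:[38,81/2] -> miss, prune
      N20 x:[34,41] y:[51,67] z:[89/2,51] -> miss, prune
  N35 x:[18,50] y:[27,45] z:[81/2,105/2] -> hit [81/2,45], descend [10, 29]
    N10 x:[18,35] y:[27,35] z:[42,105/2] -> miss, prune
    N29 x:[26,50] y:[38,45] z:[81/2,48] -> hit [81/2,45], descend [13, 40]
      N13 x:[26,35] y:[38,45] z:[41,48] -> miss, prune
      N40 x:[40,50] y:[38,44] z:[81/2,45] -> hit [81/2,44], descend [33, 42]
        N33 x:[45,50] y:[38,44] z:[89/2,45] -> miss, prune
        N42 x:[40,45] y:[41,44] z:[81/2,41] -> hit [41,41] leaf, test {P12@t=41}

order=[0, 26, 9, 27, 19, 12, 15, 25, 32, 20, 35, 10, 29, 13, 40, 33, 42]  |boxes|=17  |leaves|=1  hit=P12

== RESULT ==
17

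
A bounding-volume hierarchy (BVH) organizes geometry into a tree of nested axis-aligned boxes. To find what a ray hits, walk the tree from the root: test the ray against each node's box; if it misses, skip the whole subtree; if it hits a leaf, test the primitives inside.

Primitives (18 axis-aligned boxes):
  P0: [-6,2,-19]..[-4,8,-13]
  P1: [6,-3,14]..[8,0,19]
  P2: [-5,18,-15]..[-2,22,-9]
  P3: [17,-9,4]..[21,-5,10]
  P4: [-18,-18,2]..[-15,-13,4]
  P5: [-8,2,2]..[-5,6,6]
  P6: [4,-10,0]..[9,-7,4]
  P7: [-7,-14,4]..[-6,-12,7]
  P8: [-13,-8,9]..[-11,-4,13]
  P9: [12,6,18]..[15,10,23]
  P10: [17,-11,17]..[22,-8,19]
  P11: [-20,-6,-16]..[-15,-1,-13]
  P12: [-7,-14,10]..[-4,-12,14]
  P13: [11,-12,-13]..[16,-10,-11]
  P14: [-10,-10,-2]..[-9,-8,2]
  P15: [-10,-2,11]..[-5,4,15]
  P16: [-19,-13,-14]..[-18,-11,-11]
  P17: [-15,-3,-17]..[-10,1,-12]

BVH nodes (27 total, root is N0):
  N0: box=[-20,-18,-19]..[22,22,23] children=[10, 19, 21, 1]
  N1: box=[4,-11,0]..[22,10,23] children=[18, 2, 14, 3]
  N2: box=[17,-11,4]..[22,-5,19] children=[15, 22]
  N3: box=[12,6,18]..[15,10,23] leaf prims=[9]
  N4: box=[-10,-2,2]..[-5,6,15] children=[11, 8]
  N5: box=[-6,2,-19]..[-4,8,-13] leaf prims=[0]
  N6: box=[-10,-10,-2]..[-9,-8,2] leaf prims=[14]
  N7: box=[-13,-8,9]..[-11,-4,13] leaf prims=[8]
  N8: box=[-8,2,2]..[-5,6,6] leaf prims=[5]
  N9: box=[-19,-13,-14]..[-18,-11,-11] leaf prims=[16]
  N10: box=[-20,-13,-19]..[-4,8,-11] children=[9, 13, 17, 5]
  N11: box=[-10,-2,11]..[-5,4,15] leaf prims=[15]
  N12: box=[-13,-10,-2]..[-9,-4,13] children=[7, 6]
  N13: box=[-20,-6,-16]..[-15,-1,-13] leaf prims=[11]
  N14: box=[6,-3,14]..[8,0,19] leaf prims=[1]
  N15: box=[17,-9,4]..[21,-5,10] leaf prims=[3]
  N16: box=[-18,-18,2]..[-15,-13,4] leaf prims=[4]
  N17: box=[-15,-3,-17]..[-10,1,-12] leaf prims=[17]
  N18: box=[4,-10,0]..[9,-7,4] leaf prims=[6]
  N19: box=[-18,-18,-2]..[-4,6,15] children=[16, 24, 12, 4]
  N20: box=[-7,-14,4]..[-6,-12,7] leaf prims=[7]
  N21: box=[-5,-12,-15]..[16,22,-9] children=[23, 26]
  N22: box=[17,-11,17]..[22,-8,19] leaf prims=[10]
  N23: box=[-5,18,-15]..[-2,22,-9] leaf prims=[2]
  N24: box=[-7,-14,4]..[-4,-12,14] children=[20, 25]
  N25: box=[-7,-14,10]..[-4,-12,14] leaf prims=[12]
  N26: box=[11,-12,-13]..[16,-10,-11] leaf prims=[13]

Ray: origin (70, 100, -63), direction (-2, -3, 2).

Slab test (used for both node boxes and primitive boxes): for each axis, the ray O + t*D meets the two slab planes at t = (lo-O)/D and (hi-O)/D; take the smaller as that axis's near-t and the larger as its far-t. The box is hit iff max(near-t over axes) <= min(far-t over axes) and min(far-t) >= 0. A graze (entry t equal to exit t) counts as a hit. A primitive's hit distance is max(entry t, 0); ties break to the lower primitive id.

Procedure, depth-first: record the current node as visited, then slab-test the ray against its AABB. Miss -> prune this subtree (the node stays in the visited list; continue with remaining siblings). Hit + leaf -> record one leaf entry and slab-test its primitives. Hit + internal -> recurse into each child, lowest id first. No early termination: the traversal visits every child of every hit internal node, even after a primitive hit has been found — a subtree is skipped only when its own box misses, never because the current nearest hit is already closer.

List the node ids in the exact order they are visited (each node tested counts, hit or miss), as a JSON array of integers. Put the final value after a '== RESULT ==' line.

Walk:
N0 x:[24,45] y:[26,118/3] z:[22,43] -> hit [26,118/3], descend [1, 10, 19, 21]
  N1 x:[24,33] y:[30,37] z:[63/2,43] -> hit [63/2,33], descend [2, 3, 14, 18]
    N2 x:[24,53/2] y:[35,37] z:[67/2,41] -> miss, prune
    N3 x:[55/2,29] y:[30,94/3] z:[81/2,43] -> miss, prune
    N14 x:[31,32] y:[100/3,103/3] z:[77/2,41] -> miss, prune
    N18 x:[61/2,33] y:[107/3,110/3] z:[63/2,67/2] -> miss, prune
  N10 x:[37,45] y:[92/3,113/3] z:[22,26] -> miss, prune
  N19 x:[37,44] y:[94/3,118/3] z:[61/2,39] -> hit [37,39], descend [4, 12, 16, 24]
    N4 x:[75/2,40] y:[94/3,34] z:[65/2,39] -> miss, prune
    N12 x:[79/2,83/2] y:[104/3,110/3] z:[61/2,38] -> miss, prune
    N16 x:[85/2,44] y:[113/3,118/3] z:[65/2,67/2] -> miss, prune
    N24 x:[37,77/2] y:[112/3,38] z:[67/2,77/2] -> hit [112/3,38], descend [20, 25]
      N20 x:[38,77/2] y:[112/3,38] z:[67/2,35] -> miss, prune
      N25 x:[37,77/2] y:[112/3,38] z:[73/2,77/2] -> hit [112/3,38] leaf, test {P12@t=112/3}
  N21 x:[27,75/2] y:[26,112/3] z:[24,27] -> hit [27,27], descend [23, 26]
    N23 x:[36,75/2] y:[26,82/3] z:[24,27] -> miss, prune
    N26 x:[27,59/2] y:[110/3,112/3] z:[25,26] -> miss, prune

order=[0, 1, 2, 3, 14, 18, 10, 19, 4, 12, 16, 24, 20, 25, 21, 23, 26]  |boxes|=17  |leaves|=1  hit=P12

== RESULT ==
[0, 1, 2, 3, 14, 18, 10, 19, 4, 12, 16, 24, 20, 25, 21, 23, 26]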